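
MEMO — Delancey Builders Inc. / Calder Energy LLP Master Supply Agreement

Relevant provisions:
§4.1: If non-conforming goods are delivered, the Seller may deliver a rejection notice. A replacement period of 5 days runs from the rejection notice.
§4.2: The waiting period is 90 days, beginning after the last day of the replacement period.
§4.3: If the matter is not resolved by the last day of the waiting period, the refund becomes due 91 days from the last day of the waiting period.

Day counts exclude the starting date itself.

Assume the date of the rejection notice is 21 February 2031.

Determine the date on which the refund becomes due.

The last day of the replacement period: 21 February 2031 + 5 days = 26 February 2031.
The last day of the waiting period: 90 calendar days after 26 February 2031 is 27 May 2031.
The date on which the refund becomes due: 91 calendar days after 27 May 2031 is 26 August 2031.

26 August 2031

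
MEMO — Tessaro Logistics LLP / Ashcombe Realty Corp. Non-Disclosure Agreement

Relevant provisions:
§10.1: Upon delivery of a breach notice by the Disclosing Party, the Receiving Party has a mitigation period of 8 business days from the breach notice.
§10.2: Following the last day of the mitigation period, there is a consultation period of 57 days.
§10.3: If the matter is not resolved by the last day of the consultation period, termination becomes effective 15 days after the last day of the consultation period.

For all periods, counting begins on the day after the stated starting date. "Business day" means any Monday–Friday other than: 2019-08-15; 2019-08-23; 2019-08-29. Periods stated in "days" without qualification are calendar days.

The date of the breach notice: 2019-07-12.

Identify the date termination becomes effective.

2019-10-04

From Friday, 2019-07-12, 8 business days (Jul 15, Jul 16, Jul 17, Jul 18, Jul 19, Jul 22, Jul 23, Jul 24, skipping weekends) brings us to Wednesday, 2019-07-24, which is the last day of the mitigation period.
Adding 57 calendar days to 2019-07-24 gives 2019-09-19, which is the last day of the consultation period.
Adding 15 calendar days to 2019-09-19 gives 2019-10-04, which is the date termination becomes effective.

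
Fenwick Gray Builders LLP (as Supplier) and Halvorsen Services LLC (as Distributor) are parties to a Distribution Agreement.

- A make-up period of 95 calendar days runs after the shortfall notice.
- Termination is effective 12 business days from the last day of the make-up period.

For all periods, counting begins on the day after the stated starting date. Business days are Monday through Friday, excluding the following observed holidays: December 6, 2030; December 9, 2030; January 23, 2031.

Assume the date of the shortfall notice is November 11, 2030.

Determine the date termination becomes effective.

The last day of the make-up period: November 11, 2030 + 95 days = February 14, 2031.
The date termination becomes effective: 12 business days after Friday, February 14, 2031, skipping weekends — Feb 17, Feb 18, Feb 19, Feb 20, …, Feb 28, Mar 3, Mar 4 — lands on Tuesday, March 4, 2031.

March 4, 2031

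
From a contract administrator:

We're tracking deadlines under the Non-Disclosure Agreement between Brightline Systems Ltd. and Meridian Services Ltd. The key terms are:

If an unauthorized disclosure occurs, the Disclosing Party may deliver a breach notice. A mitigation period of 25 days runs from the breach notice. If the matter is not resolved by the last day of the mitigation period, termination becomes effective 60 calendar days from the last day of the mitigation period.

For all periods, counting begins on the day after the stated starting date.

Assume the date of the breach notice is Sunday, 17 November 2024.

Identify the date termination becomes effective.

10 February 2025

The last day of the mitigation period: 17 November 2024 + 25 days = 12 December 2024.
The date termination becomes effective: 60 calendar days after 12 December 2024 is 10 February 2025.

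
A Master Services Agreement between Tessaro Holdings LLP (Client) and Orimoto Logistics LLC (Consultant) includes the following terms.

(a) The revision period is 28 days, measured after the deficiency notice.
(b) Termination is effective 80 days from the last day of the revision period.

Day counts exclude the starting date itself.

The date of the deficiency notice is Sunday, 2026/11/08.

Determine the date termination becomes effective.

2027/02/24

The last day of the revision period: 2026/11/08 + 28 days = 2026/12/06.
The date termination becomes effective: 2026/12/06 + 80 days = 2027/02/24.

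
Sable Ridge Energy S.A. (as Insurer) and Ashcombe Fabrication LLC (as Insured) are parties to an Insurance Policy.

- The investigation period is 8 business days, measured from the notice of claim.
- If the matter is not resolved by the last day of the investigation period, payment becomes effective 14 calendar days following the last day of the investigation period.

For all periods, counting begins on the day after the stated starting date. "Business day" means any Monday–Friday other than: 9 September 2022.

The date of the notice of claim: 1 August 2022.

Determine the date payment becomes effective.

25 August 2022

The last day of the investigation period: counting 8 business days from Monday, 1 August 2022 (Aug 2, Aug 3, Aug 4, Aug 5, Aug 8, Aug 9, Aug 10, Aug 11, skipping weekends) reaches Thursday, 11 August 2022.
Adding 14 calendar days to 11 August 2022 gives 25 August 2022, which is the date payment becomes effective.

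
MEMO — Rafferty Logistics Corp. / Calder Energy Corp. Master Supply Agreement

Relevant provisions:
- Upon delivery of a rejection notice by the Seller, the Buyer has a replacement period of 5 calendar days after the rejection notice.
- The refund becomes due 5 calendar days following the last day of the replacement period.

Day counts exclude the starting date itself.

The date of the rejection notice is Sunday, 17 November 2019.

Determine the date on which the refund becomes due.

Adding 5 calendar days to 17 November 2019 gives 22 November 2019, which is the last day of the replacement period.
Adding 5 calendar days to 22 November 2019 gives 27 November 2019, which is the date on which the refund becomes due.

27 November 2019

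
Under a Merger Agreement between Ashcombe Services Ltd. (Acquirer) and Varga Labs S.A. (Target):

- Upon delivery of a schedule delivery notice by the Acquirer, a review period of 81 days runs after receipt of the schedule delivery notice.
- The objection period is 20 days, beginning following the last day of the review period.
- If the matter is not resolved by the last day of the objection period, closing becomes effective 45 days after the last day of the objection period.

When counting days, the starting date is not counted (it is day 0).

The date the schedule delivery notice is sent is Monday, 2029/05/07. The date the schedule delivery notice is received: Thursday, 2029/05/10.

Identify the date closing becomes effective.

2029/10/03

The last day of the review period: 81 calendar days after 2029/05/10 is 2029/07/30.
The last day of the objection period: 20 calendar days after 2029/07/30 is 2029/08/19.
Adding 45 calendar days to 2029/08/19 gives 2029/10/03, which is the date closing becomes effective.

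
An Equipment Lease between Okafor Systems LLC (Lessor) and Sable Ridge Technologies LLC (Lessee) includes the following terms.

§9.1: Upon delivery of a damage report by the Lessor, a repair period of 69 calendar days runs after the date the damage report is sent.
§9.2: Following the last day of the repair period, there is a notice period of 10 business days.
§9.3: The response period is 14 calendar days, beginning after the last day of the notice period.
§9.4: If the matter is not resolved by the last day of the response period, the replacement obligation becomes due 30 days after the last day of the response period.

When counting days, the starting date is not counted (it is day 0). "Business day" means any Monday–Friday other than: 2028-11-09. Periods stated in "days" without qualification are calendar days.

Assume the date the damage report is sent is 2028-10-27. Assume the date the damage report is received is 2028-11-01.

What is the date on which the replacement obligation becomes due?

2029-03-03

Adding 69 calendar days to 2028-10-27 gives 2029-01-04, which is the last day of the repair period.
The last day of the notice period: counting 10 business days from Thursday, 2029-01-04 (Jan 5, Jan 8, Jan 9, Jan 10, Jan 11, Jan 12, Jan 15, Jan 16, Jan 17, Jan 18, skipping weekends) reaches Thursday, 2029-01-18.
Adding 14 calendar days to 2029-01-18 gives 2029-02-01, which is the last day of the response period.
The date on which the replacement obligation becomes due: 2029-02-01 + 30 days = 2029-03-03.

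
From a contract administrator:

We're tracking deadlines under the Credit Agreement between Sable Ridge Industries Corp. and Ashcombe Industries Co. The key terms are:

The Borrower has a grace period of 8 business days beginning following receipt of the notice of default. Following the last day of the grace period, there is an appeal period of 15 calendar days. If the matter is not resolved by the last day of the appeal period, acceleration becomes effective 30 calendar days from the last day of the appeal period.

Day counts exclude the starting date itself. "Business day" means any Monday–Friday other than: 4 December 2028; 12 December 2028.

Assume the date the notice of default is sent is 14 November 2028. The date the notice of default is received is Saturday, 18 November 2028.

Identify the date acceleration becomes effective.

The last day of the grace period: counting 8 business days from Saturday, 18 November 2028 (Nov 20, Nov 21, Nov 22, Nov 23, Nov 24, Nov 27, Nov 28, Nov 29, skipping weekends) reaches Wednesday, 29 November 2028.
Adding 15 calendar days to 29 November 2028 gives 14 December 2028, which is the last day of the appeal period.
The date acceleration becomes effective: 30 calendar days after 14 December 2028 is 13 January 2029.

13 January 2029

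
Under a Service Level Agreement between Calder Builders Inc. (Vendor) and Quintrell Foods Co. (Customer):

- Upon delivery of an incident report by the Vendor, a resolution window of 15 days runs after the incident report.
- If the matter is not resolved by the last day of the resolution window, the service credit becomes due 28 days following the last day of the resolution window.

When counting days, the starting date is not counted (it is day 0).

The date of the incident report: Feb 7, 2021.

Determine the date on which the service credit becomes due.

Mar 22, 2021

Adding 15 calendar days to Feb 7, 2021 gives Feb 22, 2021, which is the last day of the resolution window.
Adding 28 calendar days to Feb 22, 2021 gives Mar 22, 2021, which is the date on which the service credit becomes due.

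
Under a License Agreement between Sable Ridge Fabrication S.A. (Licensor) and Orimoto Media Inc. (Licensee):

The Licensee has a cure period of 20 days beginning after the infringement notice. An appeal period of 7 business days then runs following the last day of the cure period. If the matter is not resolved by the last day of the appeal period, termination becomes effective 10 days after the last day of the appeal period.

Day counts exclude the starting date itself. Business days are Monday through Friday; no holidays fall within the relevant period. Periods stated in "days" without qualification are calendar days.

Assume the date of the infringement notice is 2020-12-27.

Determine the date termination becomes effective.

Adding 20 calendar days to 2020-12-27 gives 2021-01-16, which is the last day of the cure period.
The last day of the appeal period: 7 business days after Saturday, 2021-01-16, skipping weekends — Jan 18, Jan 19, Jan 20, Jan 21, Jan 22, Jan 25, Jan 26 — lands on Tuesday, 2021-01-26.
The date termination becomes effective: 2021-01-26 + 10 days = 2021-02-05.

2021-02-05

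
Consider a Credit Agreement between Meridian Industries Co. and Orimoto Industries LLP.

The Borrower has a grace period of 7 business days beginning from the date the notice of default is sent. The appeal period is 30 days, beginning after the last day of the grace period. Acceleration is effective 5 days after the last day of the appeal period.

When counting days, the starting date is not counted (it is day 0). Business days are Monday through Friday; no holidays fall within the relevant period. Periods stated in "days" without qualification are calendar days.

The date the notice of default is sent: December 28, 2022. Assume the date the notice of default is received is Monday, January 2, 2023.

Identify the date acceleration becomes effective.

The last day of the grace period: 7 business days after Wednesday, December 28, 2022, skipping weekends — Dec 29, Dec 30, Jan 2, Jan 3, Jan 4, Jan 5, Jan 6 — lands on Friday, January 6, 2023.
The last day of the appeal period: January 6, 2023 + 30 days = February 5, 2023.
The date acceleration becomes effective: February 5, 2023 + 5 days = February 10, 2023.

February 10, 2023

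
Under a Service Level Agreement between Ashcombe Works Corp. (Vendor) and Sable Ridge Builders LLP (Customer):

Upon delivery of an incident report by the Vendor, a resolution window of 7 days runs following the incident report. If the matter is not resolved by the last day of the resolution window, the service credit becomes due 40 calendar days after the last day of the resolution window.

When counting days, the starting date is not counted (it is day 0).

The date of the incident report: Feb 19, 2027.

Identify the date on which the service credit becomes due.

The last day of the resolution window: Feb 19, 2027 + 7 days = Feb 26, 2027.
Adding 40 calendar days to Feb 26, 2027 gives Apr 7, 2027, which is the date on which the service credit becomes due.

Apr 7, 2027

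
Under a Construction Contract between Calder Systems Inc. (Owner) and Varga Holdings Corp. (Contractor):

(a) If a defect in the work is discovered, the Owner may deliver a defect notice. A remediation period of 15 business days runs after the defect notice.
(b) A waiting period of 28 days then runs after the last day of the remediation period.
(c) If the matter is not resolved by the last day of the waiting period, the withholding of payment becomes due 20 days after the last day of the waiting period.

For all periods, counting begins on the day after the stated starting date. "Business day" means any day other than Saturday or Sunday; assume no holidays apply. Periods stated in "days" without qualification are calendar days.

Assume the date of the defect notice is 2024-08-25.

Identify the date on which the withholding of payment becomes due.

The last day of the remediation period: counting 15 business days from Sunday, 2024-08-25 (Aug 26, Aug 27, Aug 28, Aug 29, …, Sep 11, Sep 12, Sep 13, skipping weekends) reaches Friday, 2024-09-13.
The last day of the waiting period: 2024-09-13 + 28 days = 2024-10-11.
Adding 20 calendar days to 2024-10-11 gives 2024-10-31, which is the date on which the withholding of payment becomes due.

2024-10-31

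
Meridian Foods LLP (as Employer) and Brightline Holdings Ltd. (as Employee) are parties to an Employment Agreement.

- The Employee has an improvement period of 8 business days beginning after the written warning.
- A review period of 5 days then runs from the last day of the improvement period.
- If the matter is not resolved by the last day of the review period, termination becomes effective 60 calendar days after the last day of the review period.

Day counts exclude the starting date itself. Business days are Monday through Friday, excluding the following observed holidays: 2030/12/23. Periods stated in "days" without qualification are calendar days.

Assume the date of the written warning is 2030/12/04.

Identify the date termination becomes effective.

2031/02/19

From Wednesday, 2030/12/04, 8 business days (Dec 5, Dec 6, Dec 9, Dec 10, Dec 11, Dec 12, Dec 13, Dec 16, skipping weekends) brings us to Monday, 2030/12/16, which is the last day of the improvement period.
Adding 5 calendar days to 2030/12/16 gives 2030/12/21, which is the last day of the review period.
Adding 60 calendar days to 2030/12/21 gives 2031/02/19, which is the date termination becomes effective.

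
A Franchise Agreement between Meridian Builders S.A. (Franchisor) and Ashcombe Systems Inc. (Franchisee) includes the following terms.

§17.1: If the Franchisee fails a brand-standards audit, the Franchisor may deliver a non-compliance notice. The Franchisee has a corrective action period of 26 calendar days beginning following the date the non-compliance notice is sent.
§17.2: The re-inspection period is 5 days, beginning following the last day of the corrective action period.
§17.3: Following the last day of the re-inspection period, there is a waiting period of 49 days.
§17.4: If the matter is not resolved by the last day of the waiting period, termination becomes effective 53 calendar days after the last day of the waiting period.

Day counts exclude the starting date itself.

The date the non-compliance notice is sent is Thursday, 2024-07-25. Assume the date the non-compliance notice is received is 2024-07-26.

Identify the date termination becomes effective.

The last day of the corrective action period: 26 calendar days after 2024-07-25 is 2024-08-20.
The last day of the re-inspection period: 5 calendar days after 2024-08-20 is 2024-08-25.
Adding 49 calendar days to 2024-08-25 gives 2024-10-13, which is the last day of the waiting period.
The date termination becomes effective: 53 calendar days after 2024-10-13 is 2024-12-05.

2024-12-05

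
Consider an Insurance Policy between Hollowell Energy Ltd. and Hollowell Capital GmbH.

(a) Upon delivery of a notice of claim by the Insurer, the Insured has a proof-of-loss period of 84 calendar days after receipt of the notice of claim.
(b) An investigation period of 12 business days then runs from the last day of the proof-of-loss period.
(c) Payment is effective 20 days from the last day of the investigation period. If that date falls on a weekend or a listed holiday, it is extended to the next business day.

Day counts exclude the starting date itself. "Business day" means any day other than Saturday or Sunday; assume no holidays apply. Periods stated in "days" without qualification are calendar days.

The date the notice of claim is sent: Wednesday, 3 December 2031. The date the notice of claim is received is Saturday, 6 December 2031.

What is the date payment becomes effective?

The last day of the proof-of-loss period: 6 December 2031 + 84 days = 28 February 2032.
From Saturday, 28 February 2032, 12 business days (Mar 1, Mar 2, Mar 3, Mar 4, …, Mar 12, Mar 15, Mar 16, skipping weekends) brings us to Tuesday, 16 March 2032, which is the last day of the investigation period.
The date payment becomes effective: 16 March 2032 + 20 days = 5 April 2032. 5 April 2032 is a Monday, so no roll-forward applies.

5 April 2032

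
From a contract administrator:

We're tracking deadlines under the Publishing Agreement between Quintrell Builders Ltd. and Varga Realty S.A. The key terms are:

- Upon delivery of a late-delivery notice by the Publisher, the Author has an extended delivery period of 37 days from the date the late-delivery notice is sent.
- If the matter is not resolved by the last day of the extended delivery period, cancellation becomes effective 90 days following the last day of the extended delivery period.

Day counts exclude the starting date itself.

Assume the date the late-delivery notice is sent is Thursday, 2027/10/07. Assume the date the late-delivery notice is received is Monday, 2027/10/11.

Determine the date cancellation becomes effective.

2028/02/11

Adding 37 calendar days to 2027/10/07 gives 2027/11/13, which is the last day of the extended delivery period.
The date cancellation becomes effective: 2027/11/13 + 90 days = 2028/02/11.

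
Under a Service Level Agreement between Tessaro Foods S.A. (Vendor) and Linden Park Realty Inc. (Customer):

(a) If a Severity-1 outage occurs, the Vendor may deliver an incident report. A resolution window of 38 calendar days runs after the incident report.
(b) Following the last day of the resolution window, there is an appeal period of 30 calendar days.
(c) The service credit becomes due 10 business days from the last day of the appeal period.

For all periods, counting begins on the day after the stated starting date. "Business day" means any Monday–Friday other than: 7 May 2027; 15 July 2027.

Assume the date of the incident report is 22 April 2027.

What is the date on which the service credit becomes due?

Adding 38 calendar days to 22 April 2027 gives 30 May 2027, which is the last day of the resolution window.
The last day of the appeal period: 30 May 2027 + 30 days = 29 June 2027.
The date on which the service credit becomes due: 10 business days after Tuesday, 29 June 2027, skipping weekends — Jun 30, Jul 1, Jul 2, Jul 5, Jul 6, Jul 7, Jul 8, Jul 9, Jul 12, Jul 13 — lands on Tuesday, 13 July 2027.

13 July 2027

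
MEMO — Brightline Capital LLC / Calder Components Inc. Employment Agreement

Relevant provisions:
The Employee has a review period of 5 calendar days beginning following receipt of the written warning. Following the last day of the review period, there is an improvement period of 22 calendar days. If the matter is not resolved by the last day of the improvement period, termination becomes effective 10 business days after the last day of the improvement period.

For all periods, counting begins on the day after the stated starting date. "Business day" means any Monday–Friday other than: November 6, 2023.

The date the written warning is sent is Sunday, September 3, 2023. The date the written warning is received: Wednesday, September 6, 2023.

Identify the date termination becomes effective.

October 17, 2023

Adding 5 calendar days to September 6, 2023 gives September 11, 2023, which is the last day of the review period.
The last day of the improvement period: 22 calendar days after September 11, 2023 is October 3, 2023.
The date termination becomes effective: 10 business days after Tuesday, October 3, 2023, skipping weekends — Oct 4, Oct 5, Oct 6, Oct 9, Oct 10, Oct 11, Oct 12, Oct 13, Oct 16, Oct 17 — lands on Tuesday, October 17, 2023.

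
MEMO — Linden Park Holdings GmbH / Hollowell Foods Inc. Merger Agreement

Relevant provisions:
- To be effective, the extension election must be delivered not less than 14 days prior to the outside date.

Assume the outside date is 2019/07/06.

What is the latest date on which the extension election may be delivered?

2019/06/22

2019/07/06 minus 14 days is 2019/06/22.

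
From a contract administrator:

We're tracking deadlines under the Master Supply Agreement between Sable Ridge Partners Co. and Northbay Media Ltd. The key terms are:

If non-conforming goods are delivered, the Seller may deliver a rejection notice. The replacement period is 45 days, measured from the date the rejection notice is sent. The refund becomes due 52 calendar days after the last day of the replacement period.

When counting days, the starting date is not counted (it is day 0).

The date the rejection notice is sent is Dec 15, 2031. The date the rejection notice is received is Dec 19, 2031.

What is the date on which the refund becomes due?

Mar 21, 2032

The last day of the replacement period: 45 calendar days after Dec 15, 2031 is Jan 29, 2032.
The date on which the refund becomes due: Jan 29, 2032 + 52 days = Mar 21, 2032.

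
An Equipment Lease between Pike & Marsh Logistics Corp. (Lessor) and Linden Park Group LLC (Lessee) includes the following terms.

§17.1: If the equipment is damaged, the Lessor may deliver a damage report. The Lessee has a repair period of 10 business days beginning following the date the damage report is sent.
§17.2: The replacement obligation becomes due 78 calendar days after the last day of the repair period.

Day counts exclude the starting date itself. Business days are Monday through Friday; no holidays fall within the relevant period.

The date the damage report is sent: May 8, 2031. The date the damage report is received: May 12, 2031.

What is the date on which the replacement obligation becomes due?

The last day of the repair period: counting 10 business days from Thursday, May 8, 2031 (May 9, May 12, May 13, May 14, May 15, May 16, May 19, May 20, May 21, May 22, skipping weekends) reaches Thursday, May 22, 2031.
The date on which the replacement obligation becomes due: May 22, 2031 + 78 days = August 8, 2031.

August 8, 2031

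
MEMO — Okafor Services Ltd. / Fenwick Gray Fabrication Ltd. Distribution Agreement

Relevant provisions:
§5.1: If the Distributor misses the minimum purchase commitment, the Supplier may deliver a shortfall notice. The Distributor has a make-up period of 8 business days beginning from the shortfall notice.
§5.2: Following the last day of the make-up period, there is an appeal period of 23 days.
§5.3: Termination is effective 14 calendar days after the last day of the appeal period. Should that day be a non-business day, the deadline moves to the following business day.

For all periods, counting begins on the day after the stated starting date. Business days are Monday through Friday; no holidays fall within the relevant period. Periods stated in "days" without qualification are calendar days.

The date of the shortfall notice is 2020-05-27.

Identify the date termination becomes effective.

2020-07-15

From Wednesday, 2020-05-27, 8 business days (May 28, May 29, Jun 1, Jun 2, Jun 3, Jun 4, Jun 5, Jun 8, skipping weekends) brings us to Monday, 2020-06-08, which is the last day of the make-up period.
The last day of the appeal period: 2020-06-08 + 23 days = 2020-07-01.
The date termination becomes effective: 14 calendar days after 2020-07-01 is 2020-07-15. 2020-07-15 is a Wednesday, so no roll-forward applies.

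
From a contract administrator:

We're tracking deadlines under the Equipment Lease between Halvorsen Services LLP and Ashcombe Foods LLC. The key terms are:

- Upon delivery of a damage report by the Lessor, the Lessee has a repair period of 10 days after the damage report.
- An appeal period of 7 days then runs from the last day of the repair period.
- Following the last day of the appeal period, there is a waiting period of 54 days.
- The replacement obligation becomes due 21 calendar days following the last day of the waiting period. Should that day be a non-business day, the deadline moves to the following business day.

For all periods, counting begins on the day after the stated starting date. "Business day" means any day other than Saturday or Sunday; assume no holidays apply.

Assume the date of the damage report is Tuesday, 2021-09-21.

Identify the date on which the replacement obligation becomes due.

2021-12-22

The last day of the repair period: 2021-09-21 + 10 days = 2021-10-01.
The last day of the appeal period: 7 calendar days after 2021-10-01 is 2021-10-08.
The last day of the waiting period: 2021-10-08 + 54 days = 2021-12-01.
The date on which the replacement obligation becomes due: 2021-12-01 + 21 days = 2021-12-22. 2021-12-22 is a Wednesday, so no roll-forward applies.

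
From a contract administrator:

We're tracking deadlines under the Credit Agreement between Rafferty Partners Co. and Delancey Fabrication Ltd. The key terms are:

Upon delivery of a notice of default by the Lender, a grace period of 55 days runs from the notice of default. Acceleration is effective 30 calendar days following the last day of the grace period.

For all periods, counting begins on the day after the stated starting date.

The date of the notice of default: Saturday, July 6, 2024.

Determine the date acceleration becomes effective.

The last day of the grace period: 55 calendar days after July 6, 2024 is August 30, 2024.
The date acceleration becomes effective: August 30, 2024 + 30 days = September 29, 2024.

September 29, 2024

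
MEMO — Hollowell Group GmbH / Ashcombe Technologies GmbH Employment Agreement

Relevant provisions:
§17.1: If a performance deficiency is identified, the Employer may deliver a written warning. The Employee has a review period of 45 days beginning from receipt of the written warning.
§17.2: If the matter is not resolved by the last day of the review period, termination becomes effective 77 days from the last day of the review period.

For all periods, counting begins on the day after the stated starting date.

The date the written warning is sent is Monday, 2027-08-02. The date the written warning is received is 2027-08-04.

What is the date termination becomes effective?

2027-12-04

The last day of the review period: 2027-08-04 + 45 days = 2027-09-18.
The date termination becomes effective: 77 calendar days after 2027-09-18 is 2027-12-04.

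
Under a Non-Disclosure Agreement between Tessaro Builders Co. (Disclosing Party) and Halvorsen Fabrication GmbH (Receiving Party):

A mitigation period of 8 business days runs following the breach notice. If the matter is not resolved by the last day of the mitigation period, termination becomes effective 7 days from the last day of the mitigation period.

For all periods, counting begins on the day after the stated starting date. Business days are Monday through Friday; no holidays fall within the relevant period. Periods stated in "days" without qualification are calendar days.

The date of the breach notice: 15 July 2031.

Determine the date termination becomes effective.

From Tuesday, 15 July 2031, 8 business days (Jul 16, Jul 17, Jul 18, Jul 21, Jul 22, Jul 23, Jul 24, Jul 25, skipping weekends) brings us to Friday, 25 July 2031, which is the last day of the mitigation period.
The date termination becomes effective: 25 July 2031 + 7 days = 1 August 2031.

1 August 2031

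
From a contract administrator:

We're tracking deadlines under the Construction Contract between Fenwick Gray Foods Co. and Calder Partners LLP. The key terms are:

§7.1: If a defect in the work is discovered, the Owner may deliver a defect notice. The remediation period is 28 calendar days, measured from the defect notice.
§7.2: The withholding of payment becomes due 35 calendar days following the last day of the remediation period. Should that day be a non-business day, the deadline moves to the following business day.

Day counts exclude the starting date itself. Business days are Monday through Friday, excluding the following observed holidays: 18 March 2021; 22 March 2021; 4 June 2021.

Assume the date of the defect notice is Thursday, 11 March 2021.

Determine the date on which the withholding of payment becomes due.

Adding 28 calendar days to 11 March 2021 gives 8 April 2021, which is the last day of the remediation period.
Adding 35 calendar days to 8 April 2021 gives 13 May 2021, which is the date on which the withholding of payment becomes due. 13 May 2021 is a Thursday and is not a listed holiday, so no roll-forward applies.

13 May 2021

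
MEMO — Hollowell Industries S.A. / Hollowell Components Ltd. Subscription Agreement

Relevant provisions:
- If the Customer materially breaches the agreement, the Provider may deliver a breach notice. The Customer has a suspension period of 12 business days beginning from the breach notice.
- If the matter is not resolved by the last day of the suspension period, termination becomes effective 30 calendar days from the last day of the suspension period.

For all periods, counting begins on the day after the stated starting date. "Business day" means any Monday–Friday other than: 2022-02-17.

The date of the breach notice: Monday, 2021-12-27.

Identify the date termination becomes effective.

From Monday, 2021-12-27, 12 business days (Dec 28, Dec 29, Dec 30, Dec 31, …, Jan 10, Jan 11, Jan 12, skipping weekends) brings us to Wednesday, 2022-01-12, which is the last day of the suspension period.
Adding 30 calendar days to 2022-01-12 gives 2022-02-11, which is the date termination becomes effective.

2022-02-11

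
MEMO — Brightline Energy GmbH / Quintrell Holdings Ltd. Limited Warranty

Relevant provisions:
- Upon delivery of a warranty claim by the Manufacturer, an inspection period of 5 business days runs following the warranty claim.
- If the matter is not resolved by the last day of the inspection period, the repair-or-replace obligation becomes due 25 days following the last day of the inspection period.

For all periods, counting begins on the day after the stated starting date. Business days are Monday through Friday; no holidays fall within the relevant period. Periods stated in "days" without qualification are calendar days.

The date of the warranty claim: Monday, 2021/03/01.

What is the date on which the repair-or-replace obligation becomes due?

From Monday, 2021/03/01, 5 business days (Mar 2, Mar 3, Mar 4, Mar 5, Mar 8, skipping weekends) brings us to Monday, 2021/03/08, which is the last day of the inspection period.
The date on which the repair-or-replace obligation becomes due: 2021/03/08 + 25 days = 2021/04/02.

2021/04/02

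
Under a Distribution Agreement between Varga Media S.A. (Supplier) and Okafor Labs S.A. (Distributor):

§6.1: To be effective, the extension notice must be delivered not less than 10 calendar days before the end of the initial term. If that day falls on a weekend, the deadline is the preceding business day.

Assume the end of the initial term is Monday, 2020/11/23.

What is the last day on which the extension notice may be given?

2020/11/13

2020/11/23 minus 10 days is 2020/11/13. That is a Friday, so no adjustment is needed.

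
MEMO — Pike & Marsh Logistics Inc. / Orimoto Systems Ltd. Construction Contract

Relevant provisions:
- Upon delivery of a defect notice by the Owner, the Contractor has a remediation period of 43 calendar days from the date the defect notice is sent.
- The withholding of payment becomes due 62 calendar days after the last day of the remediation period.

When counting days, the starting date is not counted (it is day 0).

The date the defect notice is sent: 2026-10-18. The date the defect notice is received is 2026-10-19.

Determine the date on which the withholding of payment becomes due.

2027-01-31

Adding 43 calendar days to 2026-10-18 gives 2026-11-30, which is the last day of the remediation period.
The date on which the withholding of payment becomes due: 62 calendar days after 2026-11-30 is 2027-01-31.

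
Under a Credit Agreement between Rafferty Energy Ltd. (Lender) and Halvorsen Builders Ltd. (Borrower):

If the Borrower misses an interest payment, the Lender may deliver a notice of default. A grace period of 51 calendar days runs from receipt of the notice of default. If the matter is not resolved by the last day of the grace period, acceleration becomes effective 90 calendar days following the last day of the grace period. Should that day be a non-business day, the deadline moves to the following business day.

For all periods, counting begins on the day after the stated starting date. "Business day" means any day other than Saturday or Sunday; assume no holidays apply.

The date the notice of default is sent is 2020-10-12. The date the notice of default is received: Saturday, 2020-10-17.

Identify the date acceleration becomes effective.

2021-03-08

Adding 51 calendar days to 2020-10-17 gives 2020-12-07, which is the last day of the grace period.
The date acceleration becomes effective: 2020-12-07 + 90 days = 2021-03-07. That falls on a Sunday, so it rolls to the next business day, Monday, 2021-03-08.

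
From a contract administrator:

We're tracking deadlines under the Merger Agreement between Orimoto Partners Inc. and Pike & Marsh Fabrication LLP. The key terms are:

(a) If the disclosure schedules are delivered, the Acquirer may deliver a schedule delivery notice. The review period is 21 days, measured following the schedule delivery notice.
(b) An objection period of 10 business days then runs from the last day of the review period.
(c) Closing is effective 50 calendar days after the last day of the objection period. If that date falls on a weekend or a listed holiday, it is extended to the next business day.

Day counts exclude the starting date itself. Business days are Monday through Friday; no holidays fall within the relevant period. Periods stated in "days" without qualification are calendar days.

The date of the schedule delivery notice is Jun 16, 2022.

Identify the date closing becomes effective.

The last day of the review period: Jun 16, 2022 + 21 days = Jul 7, 2022.
The last day of the objection period: 10 business days after Thursday, Jul 7, 2022, skipping weekends — Jul 8, Jul 11, Jul 12, Jul 13, Jul 14, Jul 15, Jul 18, Jul 19, Jul 20, Jul 21 — lands on Thursday, Jul 21, 2022.
The date closing becomes effective: 50 calendar days after Jul 21, 2022 is Sep 9, 2022. Sep 9, 2022 is a Friday, so no roll-forward applies.

Sep 9, 2022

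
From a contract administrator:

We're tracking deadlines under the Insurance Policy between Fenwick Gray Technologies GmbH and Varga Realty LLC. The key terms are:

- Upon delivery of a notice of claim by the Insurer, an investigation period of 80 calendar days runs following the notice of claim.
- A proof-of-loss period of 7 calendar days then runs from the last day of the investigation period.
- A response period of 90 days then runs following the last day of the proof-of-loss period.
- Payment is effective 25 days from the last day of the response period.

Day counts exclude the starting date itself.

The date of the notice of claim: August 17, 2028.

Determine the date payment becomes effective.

March 7, 2029

Adding 80 calendar days to August 17, 2028 gives November 5, 2028, which is the last day of the investigation period.
Adding 7 calendar days to November 5, 2028 gives November 12, 2028, which is the last day of the proof-of-loss period.
The last day of the response period: November 12, 2028 + 90 days = February 10, 2029.
The date payment becomes effective: 25 calendar days after February 10, 2029 is March 7, 2029.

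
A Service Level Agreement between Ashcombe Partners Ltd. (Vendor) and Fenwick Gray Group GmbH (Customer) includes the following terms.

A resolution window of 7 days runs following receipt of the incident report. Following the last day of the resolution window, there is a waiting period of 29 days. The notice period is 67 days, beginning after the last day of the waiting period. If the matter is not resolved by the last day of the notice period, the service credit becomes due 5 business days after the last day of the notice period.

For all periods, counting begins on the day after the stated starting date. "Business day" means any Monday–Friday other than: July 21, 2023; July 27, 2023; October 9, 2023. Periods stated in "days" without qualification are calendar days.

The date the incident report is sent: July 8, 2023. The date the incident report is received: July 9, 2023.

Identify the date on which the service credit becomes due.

October 27, 2023

The last day of the resolution window: July 9, 2023 + 7 days = July 16, 2023.
The last day of the waiting period: 29 calendar days after July 16, 2023 is August 14, 2023.
The last day of the notice period: 67 calendar days after August 14, 2023 is October 20, 2023.
From Friday, October 20, 2023, 5 business days (Oct 23, Oct 24, Oct 25, Oct 26, Oct 27, skipping weekends) brings us to Friday, October 27, 2023, which is the date on which the service credit becomes due.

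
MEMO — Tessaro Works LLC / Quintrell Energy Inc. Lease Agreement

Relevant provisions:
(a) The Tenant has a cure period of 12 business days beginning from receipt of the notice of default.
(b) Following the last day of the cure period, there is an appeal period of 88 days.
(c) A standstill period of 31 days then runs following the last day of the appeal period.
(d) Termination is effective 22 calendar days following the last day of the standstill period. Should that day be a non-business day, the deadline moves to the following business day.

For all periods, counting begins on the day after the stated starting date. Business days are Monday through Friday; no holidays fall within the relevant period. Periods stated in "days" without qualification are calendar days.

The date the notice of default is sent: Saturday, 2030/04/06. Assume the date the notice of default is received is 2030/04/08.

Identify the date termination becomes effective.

2030/09/12

The last day of the cure period: 12 business days after Monday, 2030/04/08, skipping weekends — Apr 9, Apr 10, Apr 11, Apr 12, …, Apr 22, Apr 23, Apr 24 — lands on Wednesday, 2030/04/24.
The last day of the appeal period: 2030/04/24 + 88 days = 2030/07/21.
The last day of the standstill period: 31 calendar days after 2030/07/21 is 2030/08/21.
The date termination becomes effective: 22 calendar days after 2030/08/21 is 2030/09/12. 2030/09/12 is a Thursday, so no roll-forward applies.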